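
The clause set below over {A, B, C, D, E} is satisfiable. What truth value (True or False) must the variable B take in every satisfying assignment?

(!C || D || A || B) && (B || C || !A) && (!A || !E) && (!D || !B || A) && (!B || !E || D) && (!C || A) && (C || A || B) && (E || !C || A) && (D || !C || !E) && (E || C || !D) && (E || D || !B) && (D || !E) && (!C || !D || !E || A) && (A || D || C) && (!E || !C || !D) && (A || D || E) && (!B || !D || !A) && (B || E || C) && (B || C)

Suppose B = true.
Branch on A: set A = false.
Unit clause (!D) forces D = false.
Unit clause (!E) forces E = false.
That conflicts with the unit clause (E).
Backtrack on A: now try A = true.
Unit clause (!E) forces E = false.
Unit clause (D) forces D = true.
That conflicts with the unit clause (!D).
Either choice for A ends in contradiction.
So every satisfying assignment has B = False.

False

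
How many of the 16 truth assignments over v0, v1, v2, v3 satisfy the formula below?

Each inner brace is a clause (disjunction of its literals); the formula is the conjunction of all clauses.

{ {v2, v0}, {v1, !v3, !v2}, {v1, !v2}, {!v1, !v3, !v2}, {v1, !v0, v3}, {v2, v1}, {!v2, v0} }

There are 2^4 = 16 truth assignments over (v0, v1, v2, v3).
Check each against the 7 clauses (columns in the order v0, v1, v2, v3):
  F F F F  ✗ fails (v2 || v0)
  F F F T  ✗ fails (v2 || v0)
  F F T F  ✗ fails (v1 || !v2)
  F F T T  ✗ fails (v1 || !v3 || !v2)
  F T F F  ✗ fails (v2 || v0)
  F T F T  ✗ fails (v2 || v0)
  F T T F  ✗ fails (!v2 || v0)
  F T T T  ✗ fails (!v1 || !v3 || !v2)
  T F F F  ✗ fails (v1 || !v0 || v3)
  T F F T  ✗ fails (v2 || v1)
  T F T F  ✗ fails (v1 || !v2)
  T F T T  ✗ fails (v1 || !v3 || !v2)
  T T F F  ✓ satisfies all
  T T F T  ✓ satisfies all
  T T T F  ✓ satisfies all
  T T T T  ✗ fails (!v1 || !v3 || !v2)
3 of the 16 rows are models.

3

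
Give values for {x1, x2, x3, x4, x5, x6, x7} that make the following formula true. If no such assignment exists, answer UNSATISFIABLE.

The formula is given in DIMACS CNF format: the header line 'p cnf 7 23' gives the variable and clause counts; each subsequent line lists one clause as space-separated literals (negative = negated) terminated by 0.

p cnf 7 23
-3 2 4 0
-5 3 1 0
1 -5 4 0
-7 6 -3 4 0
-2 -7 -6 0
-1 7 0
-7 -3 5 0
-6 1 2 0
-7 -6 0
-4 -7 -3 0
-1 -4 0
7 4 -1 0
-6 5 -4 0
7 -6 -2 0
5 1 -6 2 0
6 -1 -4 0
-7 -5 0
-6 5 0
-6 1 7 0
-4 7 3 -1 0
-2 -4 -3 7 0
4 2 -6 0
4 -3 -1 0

x1: False,  x2: True,  x3: False,  x4: True,  x5: False,  x6: False,  x7: True

Try x1 = False.
Try x5 = False.
The clause (¬x6) is unit, so x6 = False.
Try x7 = True.
The clause (¬x3) is unit, so x3 = False.
No clause remains; x2, x4 are free.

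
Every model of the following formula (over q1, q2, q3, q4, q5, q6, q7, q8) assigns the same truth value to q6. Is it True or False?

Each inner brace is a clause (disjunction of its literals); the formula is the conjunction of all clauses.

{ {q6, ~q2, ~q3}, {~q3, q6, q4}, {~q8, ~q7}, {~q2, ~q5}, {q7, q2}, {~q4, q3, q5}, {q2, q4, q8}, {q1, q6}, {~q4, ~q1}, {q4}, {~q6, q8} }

Suppose q6 = 0.
From the singleton clause (q1), q1 = 1.
From the singleton clause (~q4), q4 = 0.
Now (q4) is unsatisfied and unit — conflict.
So every satisfying assignment has q6 = True.

True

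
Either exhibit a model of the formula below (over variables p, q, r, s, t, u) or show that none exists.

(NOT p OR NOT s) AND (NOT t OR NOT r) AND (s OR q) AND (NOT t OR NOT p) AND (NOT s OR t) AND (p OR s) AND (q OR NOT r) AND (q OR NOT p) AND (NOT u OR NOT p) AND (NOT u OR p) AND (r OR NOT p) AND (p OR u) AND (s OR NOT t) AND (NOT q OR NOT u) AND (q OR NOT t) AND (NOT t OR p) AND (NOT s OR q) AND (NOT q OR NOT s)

p ↦ true; q ↦ true; r ↦ true; s ↦ false; t ↦ false; u ↦ false

Suppose p = true.
The clause (NOT s) is unit, so s = false.
The clause (q) is unit, so q = true.
The clause (NOT t) is unit, so t = false.
The clause (NOT u) is unit, so u = false.
The clause (r) is unit, so r = true.
All clauses are satisfied.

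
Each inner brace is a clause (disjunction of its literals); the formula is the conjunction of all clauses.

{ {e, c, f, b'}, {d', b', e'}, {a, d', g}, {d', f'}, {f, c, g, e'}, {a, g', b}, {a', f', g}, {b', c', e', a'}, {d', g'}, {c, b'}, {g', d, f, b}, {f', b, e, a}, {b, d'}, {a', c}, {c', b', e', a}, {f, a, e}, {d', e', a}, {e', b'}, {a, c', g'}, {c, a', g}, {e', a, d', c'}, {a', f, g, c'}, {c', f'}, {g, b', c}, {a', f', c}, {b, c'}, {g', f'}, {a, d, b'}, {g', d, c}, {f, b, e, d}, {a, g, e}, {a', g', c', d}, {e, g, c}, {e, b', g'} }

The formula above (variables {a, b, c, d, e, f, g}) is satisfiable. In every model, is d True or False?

Suppose d = 1.
From the singleton clause (f'), f = 0.
From the singleton clause (g'), g = 0.
From the singleton clause (a), a = 1.
From the singleton clause (b), b = 1.
From the singleton clause (e'), e = 0.
From the singleton clause (c), c = 1.
Now (c') is unsatisfied and unit — conflict.
So every satisfying assignment has d = False.

False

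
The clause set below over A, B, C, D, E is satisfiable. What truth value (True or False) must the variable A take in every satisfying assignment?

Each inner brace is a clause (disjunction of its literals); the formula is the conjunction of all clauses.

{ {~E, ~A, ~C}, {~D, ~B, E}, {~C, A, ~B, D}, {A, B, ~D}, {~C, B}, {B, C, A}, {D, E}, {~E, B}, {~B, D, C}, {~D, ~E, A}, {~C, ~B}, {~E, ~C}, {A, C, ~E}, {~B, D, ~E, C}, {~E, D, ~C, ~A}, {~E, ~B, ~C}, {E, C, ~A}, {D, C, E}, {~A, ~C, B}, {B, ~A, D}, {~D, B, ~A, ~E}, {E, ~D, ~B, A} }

Suppose A = 0.
Suppose B = 1.
(~C) alone gives C = 0.
(D) alone gives D = 1.
(E) alone gives E = 1.
Now (~E) is unsatisfied and unit — conflict.
Backtrack on B: now try B = 0.
(~D) alone gives D = 0.
(~C) alone gives C = 0.
Now (C) is unsatisfied and unit — conflict.
Either choice for B ends in contradiction.
So every satisfying assignment has A = True.

True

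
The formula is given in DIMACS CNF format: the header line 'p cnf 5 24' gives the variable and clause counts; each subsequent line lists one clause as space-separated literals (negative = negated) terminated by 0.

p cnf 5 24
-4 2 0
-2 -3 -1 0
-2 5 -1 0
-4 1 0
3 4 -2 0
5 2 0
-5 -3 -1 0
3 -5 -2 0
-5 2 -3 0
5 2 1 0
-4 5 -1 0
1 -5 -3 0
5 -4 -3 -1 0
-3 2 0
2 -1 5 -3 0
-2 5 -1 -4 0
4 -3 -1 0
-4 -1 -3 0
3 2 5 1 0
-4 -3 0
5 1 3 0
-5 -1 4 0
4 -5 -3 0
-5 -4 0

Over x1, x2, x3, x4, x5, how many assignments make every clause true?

There are 2^5 = 32 truth assignments over (x1, x2, x3, x4, x5).
Split on x4. With x4 = True, the clauses containing x4 are satisfied and ¬x4 drops from the rest; 0 of the 2^4 = 16 assignments to the other variables satisfy what remains.
With x4 = False, by the same count on the reduced clause set, 2 assignments work.
Total: 0 + 2 = 2.

2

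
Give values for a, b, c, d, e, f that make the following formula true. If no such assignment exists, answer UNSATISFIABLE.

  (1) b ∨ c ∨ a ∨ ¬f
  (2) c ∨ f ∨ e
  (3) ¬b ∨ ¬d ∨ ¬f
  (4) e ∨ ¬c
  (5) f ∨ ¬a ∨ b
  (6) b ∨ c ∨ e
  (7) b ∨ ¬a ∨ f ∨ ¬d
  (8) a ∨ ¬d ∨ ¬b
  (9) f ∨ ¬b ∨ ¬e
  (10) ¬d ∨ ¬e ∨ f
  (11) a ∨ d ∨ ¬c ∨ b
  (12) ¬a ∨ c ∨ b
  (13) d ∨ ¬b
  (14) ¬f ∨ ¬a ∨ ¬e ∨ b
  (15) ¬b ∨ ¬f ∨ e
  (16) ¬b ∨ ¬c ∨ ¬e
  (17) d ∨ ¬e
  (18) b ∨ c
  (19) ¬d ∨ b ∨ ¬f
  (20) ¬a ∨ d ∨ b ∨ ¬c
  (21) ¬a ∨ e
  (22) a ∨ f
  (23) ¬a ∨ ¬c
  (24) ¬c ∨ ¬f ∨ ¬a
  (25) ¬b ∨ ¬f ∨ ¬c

UNSATISFIABLE

Branch on e: set e = True.
(d) alone gives d = True.
(f) alone gives f = True.
(¬b) alone gives b = False.
That conflicts with the unit clause (b).
Backtrack on e: now try e = False.
(¬c) alone gives c = False.
(f) alone gives f = True.
(b) alone gives b = True.
That conflicts with the unit clause (¬b).
Neither e = True nor e = False works.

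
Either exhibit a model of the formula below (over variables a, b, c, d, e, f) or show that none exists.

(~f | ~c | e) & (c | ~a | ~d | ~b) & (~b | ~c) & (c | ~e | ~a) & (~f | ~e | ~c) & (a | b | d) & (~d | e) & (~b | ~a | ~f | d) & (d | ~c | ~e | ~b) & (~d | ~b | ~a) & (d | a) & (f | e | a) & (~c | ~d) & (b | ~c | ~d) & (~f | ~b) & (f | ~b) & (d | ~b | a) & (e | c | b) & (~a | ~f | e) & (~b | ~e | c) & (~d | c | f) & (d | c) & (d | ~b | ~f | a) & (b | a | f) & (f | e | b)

Branch on b: set b = 0.
Branch on a: set a = 0.
From the singleton clause (d), d = 1.
From the singleton clause (e), e = 1.
From the singleton clause (~c), c = 0.
From the singleton clause (f), f = 1.
All clauses are satisfied.

a=0, b=0, c=0, d=1, e=1, f=1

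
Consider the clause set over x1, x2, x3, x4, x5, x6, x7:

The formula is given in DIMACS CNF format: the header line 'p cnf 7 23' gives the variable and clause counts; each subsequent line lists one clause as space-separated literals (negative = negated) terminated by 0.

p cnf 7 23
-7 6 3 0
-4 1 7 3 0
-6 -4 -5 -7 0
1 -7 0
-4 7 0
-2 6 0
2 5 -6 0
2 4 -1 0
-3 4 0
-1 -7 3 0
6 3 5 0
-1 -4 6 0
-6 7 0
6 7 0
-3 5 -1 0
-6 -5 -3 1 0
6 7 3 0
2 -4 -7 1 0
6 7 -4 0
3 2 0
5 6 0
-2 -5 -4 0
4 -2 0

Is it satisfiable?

Case x1 = True:
Case x4 = False:
The clause (x2) is unit, so x2 = True.
That conflicts with the unit clause (¬x2).
Backtrack on x4: now try x4 = True.
The clause (x7) is unit, so x7 = True.
The clause (x3) is unit, so x3 = True.
The clause (x6) is unit, so x6 = True.
The clause (¬x5) is unit, so x5 = False.
That conflicts with the unit clause (x5).
Both values of x4 lead to a conflict.
Backtrack on x1: now try x1 = False.
The clause (¬x7) is unit, so x7 = False.
The clause (¬x4) is unit, so x4 = False.
The clause (¬x3) is unit, so x3 = False.
The clause (¬x6) is unit, so x6 = False.
That conflicts with the unit clause (x6).
Both values of x1 lead to a conflict.
No assignment satisfies every clause.

No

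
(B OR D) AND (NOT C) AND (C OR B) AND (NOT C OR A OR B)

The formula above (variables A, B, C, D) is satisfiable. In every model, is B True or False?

Suppose B = false.
From the singleton clause (D), D = true.
From the singleton clause (NOT C), C = false.
But (C) is also a unit clause — contradiction.
So every satisfying assignment has B = True.

True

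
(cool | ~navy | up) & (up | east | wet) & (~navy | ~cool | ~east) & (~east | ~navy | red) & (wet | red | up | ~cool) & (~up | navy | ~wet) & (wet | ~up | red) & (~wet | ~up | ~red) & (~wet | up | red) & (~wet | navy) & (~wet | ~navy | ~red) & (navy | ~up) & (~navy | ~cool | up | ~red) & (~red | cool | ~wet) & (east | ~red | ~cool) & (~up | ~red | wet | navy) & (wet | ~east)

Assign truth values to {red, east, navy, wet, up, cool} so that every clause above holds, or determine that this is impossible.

Case wet = 0:
From the singleton clause (~east), east = 0.
From the singleton clause (up), up = 1.
From the singleton clause (red), red = 1.
From the singleton clause (navy), navy = 1.
From the singleton clause (~cool), cool = 0.
This assignment satisfies each clause.

red=1,  east=0,  navy=1,  wet=0,  up=1,  cool=0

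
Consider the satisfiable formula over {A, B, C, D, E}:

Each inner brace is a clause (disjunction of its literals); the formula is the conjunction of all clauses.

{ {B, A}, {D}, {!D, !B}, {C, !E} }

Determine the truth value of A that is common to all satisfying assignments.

True

Suppose A = false.
From the singleton clause (B), B = true.
From the singleton clause (D), D = true.
That conflicts with the unit clause (!D).
So every satisfying assignment has A = True.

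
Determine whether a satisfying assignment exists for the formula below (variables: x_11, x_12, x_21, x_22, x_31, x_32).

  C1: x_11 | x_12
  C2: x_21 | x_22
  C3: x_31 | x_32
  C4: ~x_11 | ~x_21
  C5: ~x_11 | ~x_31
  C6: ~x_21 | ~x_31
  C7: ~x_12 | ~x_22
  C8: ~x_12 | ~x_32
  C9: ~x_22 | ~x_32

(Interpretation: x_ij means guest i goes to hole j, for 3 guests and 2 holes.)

Unsatisfiable

Branch on x_11: set x_11 = 1.
The clause (~x_21) is unit, so x_21 = 0.
The clause (x_22) is unit, so x_22 = 1.
The clause (~x_31) is unit, so x_31 = 0.
The clause (x_32) is unit, so x_32 = 1.
That conflicts with the unit clause (~x_32).
Undo x_11 and try x_11 = 0.
The clause (x_12) is unit, so x_12 = 1.
The clause (~x_22) is unit, so x_22 = 0.
The clause (x_21) is unit, so x_21 = 1.
The clause (~x_31) is unit, so x_31 = 0.
The clause (x_32) is unit, so x_32 = 1.
That conflicts with the unit clause (~x_32).
Either choice for x_11 ends in contradiction.
No assignment satisfies every clause.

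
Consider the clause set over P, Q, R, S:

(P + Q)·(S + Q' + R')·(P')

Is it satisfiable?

Yes

From the singleton clause (P'), P = 0.
From the singleton clause (Q), Q = 1.
Case S = 0:
From the singleton clause (R'), R = 0.
Every clause now holds.
A satisfying assignment: P ↦ 0, Q ↦ 1, R ↦ 0, S ↦ 0.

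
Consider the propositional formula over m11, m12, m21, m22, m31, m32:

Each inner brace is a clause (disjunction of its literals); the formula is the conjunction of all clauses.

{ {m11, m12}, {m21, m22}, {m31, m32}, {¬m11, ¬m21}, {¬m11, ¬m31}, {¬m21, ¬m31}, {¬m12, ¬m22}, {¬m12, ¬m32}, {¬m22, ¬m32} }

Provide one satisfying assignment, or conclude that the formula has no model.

Case m11 = True:
(¬m21) alone gives m21 = False.
(m22) alone gives m22 = True.
(¬m31) alone gives m31 = False.
(m32) alone gives m32 = True.
Now (¬m32) is unsatisfied and unit — conflict.
So m11 must be the other value — set m11 = False.
(m12) alone gives m12 = True.
(¬m22) alone gives m22 = False.
(m21) alone gives m21 = True.
(¬m31) alone gives m31 = False.
(m32) alone gives m32 = True.
Now (¬m32) is unsatisfied and unit — conflict.
Both values of m11 lead to a conflict.

UNSATISFIABLE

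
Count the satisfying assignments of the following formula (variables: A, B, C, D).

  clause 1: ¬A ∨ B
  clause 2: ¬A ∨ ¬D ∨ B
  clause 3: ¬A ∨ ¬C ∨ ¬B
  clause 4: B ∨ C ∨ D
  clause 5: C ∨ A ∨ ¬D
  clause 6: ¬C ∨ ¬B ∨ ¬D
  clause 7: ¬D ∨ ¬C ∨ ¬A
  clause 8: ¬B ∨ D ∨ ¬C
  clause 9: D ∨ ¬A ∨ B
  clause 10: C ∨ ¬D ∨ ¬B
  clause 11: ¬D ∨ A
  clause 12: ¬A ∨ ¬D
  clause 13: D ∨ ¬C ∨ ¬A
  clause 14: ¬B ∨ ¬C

3

There are 2^4 = 16 truth assignments over (A, B, C, D).
Check each against the 14 clauses (columns in the order A, B, C, D):
  F F F F  ✗ fails (B ∨ C ∨ D)
  F F F T  ✗ fails (C ∨ A ∨ ¬D)
  F F T F  ✓ satisfies all
  F F T T  ✗ fails (¬D ∨ A)
  F T F F  ✓ satisfies all
  F T F T  ✗ fails (C ∨ A ∨ ¬D)
  F T T F  ✗ fails (¬B ∨ D ∨ ¬C)
  F T T T  ✗ fails (¬C ∨ ¬B ∨ ¬D)
  T F F F  ✗ fails (¬A ∨ B)
  T F F T  ✗ fails (¬A ∨ B)
  T F T F  ✗ fails (¬A ∨ B)
  T F T T  ✗ fails (¬A ∨ B)
  T T F F  ✓ satisfies all
  T T F T  ✗ fails (C ∨ ¬D ∨ ¬B)
  T T T F  ✗ fails (¬A ∨ ¬C ∨ ¬B)
  T T T T  ✗ fails (¬A ∨ ¬C ∨ ¬B)
3 of the 16 rows are models.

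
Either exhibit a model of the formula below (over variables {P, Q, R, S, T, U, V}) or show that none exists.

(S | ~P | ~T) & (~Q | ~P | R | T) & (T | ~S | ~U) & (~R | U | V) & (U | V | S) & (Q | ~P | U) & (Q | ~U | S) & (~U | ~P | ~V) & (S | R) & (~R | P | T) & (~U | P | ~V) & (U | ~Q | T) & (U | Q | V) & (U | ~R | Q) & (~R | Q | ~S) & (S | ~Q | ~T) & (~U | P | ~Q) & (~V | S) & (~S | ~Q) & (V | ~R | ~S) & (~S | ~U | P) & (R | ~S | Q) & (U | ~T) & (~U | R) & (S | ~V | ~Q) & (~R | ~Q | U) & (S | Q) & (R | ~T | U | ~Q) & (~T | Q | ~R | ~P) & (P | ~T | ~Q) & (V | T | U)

P=1; Q=1; R=1; S=0; T=0; U=1; V=0

Branch on S: set S = 0.
From the singleton clause (R), R = 1.
From the singleton clause (~V), V = 0.
From the singleton clause (U), U = 1.
From the singleton clause (Q), Q = 1.
From the singleton clause (~T), T = 0.
From the singleton clause (P), P = 1.
This assignment satisfies each clause.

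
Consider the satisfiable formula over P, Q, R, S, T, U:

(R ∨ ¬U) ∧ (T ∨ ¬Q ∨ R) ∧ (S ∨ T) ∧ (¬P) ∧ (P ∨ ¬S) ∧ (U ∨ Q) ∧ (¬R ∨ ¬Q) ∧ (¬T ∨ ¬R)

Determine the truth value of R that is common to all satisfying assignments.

Suppose R = True.
(¬P) alone gives P = False.
(¬S) alone gives S = False.
(T) alone gives T = True.
Now (¬T) is unsatisfied and unit — conflict.
So every satisfying assignment has R = False.

False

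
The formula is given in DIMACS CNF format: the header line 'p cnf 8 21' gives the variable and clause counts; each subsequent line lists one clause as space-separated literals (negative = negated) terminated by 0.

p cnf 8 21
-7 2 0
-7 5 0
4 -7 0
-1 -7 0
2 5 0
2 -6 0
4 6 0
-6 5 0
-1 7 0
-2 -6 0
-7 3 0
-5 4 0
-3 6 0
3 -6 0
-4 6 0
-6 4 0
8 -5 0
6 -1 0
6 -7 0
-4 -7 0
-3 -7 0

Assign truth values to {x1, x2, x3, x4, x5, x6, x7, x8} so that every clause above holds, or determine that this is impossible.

Case x7 = False:
The clause (¬x1) is unit, so x1 = False.
Case x2 = True:
The clause (¬x6) is unit, so x6 = False.
The clause (x4) is unit, so x4 = True.
But (¬x4) is also a unit clause — contradiction.
Backtrack on x2: now try x2 = False.
The clause (x5) is unit, so x5 = True.
The clause (¬x6) is unit, so x6 = False.
The clause (x4) is unit, so x4 = True.
But (¬x4) is also a unit clause — contradiction.
Neither x2 = True nor x2 = False works.
Backtrack on x7: now try x7 = True.
The clause (x2) is unit, so x2 = True.
The clause (x5) is unit, so x5 = True.
The clause (x4) is unit, so x4 = True.
But (¬x4) is also a unit clause — contradiction.
Neither x7 = True nor x7 = False works.

UNSATISFIABLE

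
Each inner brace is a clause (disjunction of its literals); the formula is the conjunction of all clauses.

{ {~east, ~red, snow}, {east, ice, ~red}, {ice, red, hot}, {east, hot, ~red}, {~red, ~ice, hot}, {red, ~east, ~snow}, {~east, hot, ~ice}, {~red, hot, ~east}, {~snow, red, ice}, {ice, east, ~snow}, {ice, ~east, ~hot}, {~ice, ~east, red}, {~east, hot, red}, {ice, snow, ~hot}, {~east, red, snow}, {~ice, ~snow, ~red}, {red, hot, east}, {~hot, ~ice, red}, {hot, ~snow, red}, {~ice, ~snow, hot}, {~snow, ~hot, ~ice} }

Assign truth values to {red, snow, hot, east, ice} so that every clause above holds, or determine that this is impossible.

red=1,  snow=0,  hot=1,  east=0,  ice=1

Suppose east = 0.
Suppose ice = 1.
Suppose hot = 1.
The clause (red) is unit, so red = 1.
The clause (~snow) is unit, so snow = 0.
This assignment satisfies each clause.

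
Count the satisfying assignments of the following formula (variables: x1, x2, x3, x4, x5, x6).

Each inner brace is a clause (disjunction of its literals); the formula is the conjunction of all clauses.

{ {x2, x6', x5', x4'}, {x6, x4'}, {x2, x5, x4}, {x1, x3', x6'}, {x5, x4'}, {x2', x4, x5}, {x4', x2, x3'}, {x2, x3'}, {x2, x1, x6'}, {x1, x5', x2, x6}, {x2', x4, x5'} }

There are 2^6 = 64 truth assignments over (x1, x2, x3, x4, x5, x6).
Split on x2. With x2 = 1, the clauses containing x2 are satisfied and x2' drops from the rest; 3 of the 2^5 = 32 assignments to the other variables satisfy what remains.
With x2 = 0, by the same count on the reduced clause set, 2 assignments work.
Total: 3 + 2 = 5.

5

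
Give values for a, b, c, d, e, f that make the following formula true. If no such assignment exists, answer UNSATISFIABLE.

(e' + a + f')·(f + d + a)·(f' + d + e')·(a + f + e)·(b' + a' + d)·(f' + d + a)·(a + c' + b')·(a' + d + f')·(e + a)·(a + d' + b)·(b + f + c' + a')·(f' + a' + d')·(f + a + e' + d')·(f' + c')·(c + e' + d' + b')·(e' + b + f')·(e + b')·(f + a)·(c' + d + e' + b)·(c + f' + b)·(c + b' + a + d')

Branch on e: set e = 1.
Branch on a: set a = 1.
Branch on f: set f = 0.
Branch on b: set b = 0.
The clause (c') is unit, so c = 0.
All clauses hold; d can take either value.

a: 1, b: 0, c: 0, d: 1, e: 1, f: 0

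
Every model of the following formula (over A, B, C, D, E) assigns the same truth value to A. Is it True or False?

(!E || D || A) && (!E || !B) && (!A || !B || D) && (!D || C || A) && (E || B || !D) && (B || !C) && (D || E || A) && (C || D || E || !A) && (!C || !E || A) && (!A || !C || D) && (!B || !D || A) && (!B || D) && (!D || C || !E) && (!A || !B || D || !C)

True

Suppose A = false.
Try E = false.
The clause (D) is unit, so D = true.
The clause (C) is unit, so C = true.
The clause (B) is unit, so B = true.
That conflicts with the unit clause (!B).
So E must be the other value — set E = true.
The clause (D) is unit, so D = true.
The clause (!B) is unit, so B = false.
The clause (C) is unit, so C = true.
That conflicts with the unit clause (!C).
Neither E = true nor E = false works.
So every satisfying assignment has A = True.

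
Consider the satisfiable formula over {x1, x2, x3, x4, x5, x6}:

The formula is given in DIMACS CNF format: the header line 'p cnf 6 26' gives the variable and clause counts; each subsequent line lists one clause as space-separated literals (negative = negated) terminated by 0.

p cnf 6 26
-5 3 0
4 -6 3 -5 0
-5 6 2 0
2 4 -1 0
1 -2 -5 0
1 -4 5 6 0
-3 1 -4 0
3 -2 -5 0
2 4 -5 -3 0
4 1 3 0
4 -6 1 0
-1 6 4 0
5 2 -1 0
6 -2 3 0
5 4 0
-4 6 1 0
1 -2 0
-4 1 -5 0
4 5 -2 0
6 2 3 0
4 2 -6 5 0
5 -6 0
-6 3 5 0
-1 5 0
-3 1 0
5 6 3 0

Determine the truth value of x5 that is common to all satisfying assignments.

True

Suppose x5 = False.
(x4) alone gives x4 = True.
(¬x6) alone gives x6 = False.
(x1) alone gives x1 = True.
That conflicts with the unit clause (¬x1).
So every satisfying assignment has x5 = True.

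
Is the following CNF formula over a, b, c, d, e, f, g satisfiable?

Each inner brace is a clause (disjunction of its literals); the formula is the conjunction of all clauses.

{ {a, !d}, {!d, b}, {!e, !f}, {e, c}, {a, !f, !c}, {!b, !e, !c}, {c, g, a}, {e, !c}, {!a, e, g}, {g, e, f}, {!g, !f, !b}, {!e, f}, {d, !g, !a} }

Try a = true.
Try d = false.
The clause (!g) is unit, so g = false.
The clause (e) is unit, so e = true.
The clause (!f) is unit, so f = false.
That conflicts with the unit clause (f).
That branch fails; take d = true instead.
The clause (b) is unit, so b = true.
Try e = false.
The clause (c) is unit, so c = true.
That conflicts with the unit clause (!c).
That branch fails; take e = true instead.
The clause (!f) is unit, so f = false.
That conflicts with the unit clause (f).
Both values of e lead to a conflict.
Both values of d lead to a conflict.
That branch fails; take a = false instead.
The clause (!d) is unit, so d = false.
Try e = false.
The clause (c) is unit, so c = true.
That conflicts with the unit clause (!c).
That branch fails; take e = true instead.
The clause (!f) is unit, so f = false.
That conflicts with the unit clause (f).
Both values of e lead to a conflict.
Both values of a lead to a conflict.
No assignment satisfies every clause.

Unsatisfiable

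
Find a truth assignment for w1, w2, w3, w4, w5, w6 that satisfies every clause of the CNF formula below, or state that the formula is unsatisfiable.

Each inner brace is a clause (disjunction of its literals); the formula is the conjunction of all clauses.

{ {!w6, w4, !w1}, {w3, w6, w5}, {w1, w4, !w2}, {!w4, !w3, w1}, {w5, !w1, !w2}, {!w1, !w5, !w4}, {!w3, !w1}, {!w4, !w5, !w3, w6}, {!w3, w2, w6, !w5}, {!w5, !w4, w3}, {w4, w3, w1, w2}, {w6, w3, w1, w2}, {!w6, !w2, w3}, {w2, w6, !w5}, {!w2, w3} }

Suppose w3 = true.
(!w1) alone gives w1 = false.
(!w4) alone gives w4 = false.
(!w2) alone gives w2 = false.
Suppose w6 = true.
Every clause is now satisfied; w5 is unconstrained.

w1: false; w2: false; w3: true; w4: false; w5: false; w6: true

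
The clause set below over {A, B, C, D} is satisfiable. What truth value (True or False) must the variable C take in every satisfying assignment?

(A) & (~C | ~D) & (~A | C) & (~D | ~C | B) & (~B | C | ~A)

True

Suppose C = 0.
Unit clause (A) forces A = 1.
That conflicts with the unit clause (~A).
So every satisfying assignment has C = True.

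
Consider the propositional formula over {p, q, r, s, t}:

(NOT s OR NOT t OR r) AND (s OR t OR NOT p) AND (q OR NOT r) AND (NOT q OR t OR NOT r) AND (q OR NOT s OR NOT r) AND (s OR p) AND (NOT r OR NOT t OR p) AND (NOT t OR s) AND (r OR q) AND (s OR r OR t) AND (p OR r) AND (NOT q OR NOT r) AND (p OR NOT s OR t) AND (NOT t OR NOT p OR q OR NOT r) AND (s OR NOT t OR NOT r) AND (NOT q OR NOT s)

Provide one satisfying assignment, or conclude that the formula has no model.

UNSATISFIABLE

Suppose q = true.
(NOT r) alone gives r = false.
(p) alone gives p = true.
(NOT s) alone gives s = false.
(t) alone gives t = true.
But (NOT t) is also a unit clause — contradiction.
That branch fails; take q = false instead.
(NOT r) alone gives r = false.
But (r) is also a unit clause — contradiction.
Either choice for q ends in contradiction.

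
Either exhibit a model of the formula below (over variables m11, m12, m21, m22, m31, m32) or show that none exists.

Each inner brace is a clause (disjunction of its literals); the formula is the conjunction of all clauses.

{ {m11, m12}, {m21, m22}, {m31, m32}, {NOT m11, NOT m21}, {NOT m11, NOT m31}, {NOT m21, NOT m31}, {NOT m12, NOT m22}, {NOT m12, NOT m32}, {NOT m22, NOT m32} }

UNSATISFIABLE

Suppose m11 = true.
Unit clause (NOT m21) forces m21 = false.
Unit clause (m22) forces m22 = true.
Unit clause (NOT m31) forces m31 = false.
Unit clause (m32) forces m32 = true.
But (NOT m32) is also a unit clause — contradiction.
So m11 must be the other value — set m11 = false.
Unit clause (m12) forces m12 = true.
Unit clause (NOT m22) forces m22 = false.
Unit clause (m21) forces m21 = true.
Unit clause (NOT m31) forces m31 = false.
Unit clause (m32) forces m32 = true.
But (NOT m32) is also a unit clause — contradiction.
Either choice for m11 ends in contradiction.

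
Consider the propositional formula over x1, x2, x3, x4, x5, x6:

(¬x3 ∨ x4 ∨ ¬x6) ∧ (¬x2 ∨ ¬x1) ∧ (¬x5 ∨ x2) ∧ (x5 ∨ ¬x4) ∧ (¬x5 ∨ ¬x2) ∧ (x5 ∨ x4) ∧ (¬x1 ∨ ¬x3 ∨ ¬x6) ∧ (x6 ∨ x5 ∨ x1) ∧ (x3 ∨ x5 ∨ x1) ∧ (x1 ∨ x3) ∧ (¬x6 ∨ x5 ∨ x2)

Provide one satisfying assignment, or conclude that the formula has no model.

Suppose x2 = False.
Unit clause (¬x5) forces x5 = False.
Unit clause (¬x4) forces x4 = False.
But (x4) is also a unit clause — contradiction.
So x2 must be the other value — set x2 = True.
Unit clause (¬x1) forces x1 = False.
Unit clause (¬x5) forces x5 = False.
Unit clause (¬x4) forces x4 = False.
But (x4) is also a unit clause — contradiction.
Either choice for x2 ends in contradiction.

UNSATISFIABLE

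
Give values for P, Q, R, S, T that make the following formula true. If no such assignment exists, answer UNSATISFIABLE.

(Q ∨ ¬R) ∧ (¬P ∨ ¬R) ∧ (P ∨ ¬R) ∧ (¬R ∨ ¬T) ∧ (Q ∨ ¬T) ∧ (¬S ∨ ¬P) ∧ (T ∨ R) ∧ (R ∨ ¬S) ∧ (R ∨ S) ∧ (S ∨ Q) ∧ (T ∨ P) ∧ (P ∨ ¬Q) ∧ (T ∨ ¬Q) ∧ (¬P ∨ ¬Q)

UNSATISFIABLE

Case Q = True:
(P) alone gives P = True.
That conflicts with the unit clause (¬P).
So Q must be the other value — set Q = False.
(¬R) alone gives R = False.
(¬T) alone gives T = False.
That conflicts with the unit clause (T).
Either choice for Q ends in contradiction.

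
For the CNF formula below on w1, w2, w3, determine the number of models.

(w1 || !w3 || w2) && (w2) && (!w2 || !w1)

There are 2^3 = 8 truth assignments over (w1, w2, w3).
Check each against the 3 clauses (columns in the order w1, w2, w3):
  F F F  ✗ fails (w2)
  F F T  ✗ fails (w1 || !w3 || w2)
  F T F  ✓ satisfies all
  F T T  ✓ satisfies all
  T F F  ✗ fails (w2)
  T F T  ✗ fails (w2)
  T T F  ✗ fails (!w2 || !w1)
  T T T  ✗ fails (!w2 || !w1)
2 of the 8 rows are models.

2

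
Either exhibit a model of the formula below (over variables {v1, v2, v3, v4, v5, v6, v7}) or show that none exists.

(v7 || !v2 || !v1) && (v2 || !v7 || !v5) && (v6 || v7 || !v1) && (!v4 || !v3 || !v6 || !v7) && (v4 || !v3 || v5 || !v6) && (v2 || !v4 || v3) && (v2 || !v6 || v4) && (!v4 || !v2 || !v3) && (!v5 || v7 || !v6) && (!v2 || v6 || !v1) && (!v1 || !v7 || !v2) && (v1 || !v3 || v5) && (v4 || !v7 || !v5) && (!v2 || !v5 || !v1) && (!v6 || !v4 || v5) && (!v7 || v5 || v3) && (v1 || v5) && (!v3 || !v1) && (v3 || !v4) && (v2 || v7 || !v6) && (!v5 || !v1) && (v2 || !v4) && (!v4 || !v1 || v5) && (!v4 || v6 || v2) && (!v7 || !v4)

v1: false; v2: true; v3: false; v4: false; v5: true; v6: false; v7: false

Case v1 = false:
From the singleton clause (v5), v5 = true.
Case v2 = true:
Case v4 = false:
From the singleton clause (!v7), v7 = false.
From the singleton clause (!v6), v6 = false.
Every clause is now satisfied; v3 is unconstrained.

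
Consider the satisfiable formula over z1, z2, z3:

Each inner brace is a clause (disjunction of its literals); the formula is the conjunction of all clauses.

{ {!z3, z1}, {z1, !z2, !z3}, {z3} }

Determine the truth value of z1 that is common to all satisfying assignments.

True

Suppose z1 = false.
(!z3) alone gives z3 = false.
That conflicts with the unit clause (z3).
So every satisfying assignment has z1 = True.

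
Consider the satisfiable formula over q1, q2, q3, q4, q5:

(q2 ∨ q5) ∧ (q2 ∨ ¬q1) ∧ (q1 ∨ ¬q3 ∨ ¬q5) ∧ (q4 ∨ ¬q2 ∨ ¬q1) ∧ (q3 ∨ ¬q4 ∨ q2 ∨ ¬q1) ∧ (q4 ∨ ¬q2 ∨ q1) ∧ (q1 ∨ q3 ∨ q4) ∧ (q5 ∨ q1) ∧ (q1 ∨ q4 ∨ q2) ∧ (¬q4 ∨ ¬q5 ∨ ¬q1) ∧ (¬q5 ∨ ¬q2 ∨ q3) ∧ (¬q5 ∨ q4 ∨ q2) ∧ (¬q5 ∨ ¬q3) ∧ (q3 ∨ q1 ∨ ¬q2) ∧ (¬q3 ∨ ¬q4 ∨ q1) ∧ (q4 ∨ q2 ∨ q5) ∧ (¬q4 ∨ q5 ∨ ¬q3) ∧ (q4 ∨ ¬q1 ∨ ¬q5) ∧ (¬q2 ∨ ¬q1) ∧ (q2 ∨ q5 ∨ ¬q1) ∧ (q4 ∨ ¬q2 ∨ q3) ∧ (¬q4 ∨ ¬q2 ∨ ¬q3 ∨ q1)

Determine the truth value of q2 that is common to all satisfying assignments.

Suppose q2 = True.
The clause (¬q1) is unit, so q1 = False.
The clause (q4) is unit, so q4 = True.
The clause (q5) is unit, so q5 = True.
The clause (¬q3) is unit, so q3 = False.
But (q3) is also a unit clause — contradiction.
So every satisfying assignment has q2 = False.

False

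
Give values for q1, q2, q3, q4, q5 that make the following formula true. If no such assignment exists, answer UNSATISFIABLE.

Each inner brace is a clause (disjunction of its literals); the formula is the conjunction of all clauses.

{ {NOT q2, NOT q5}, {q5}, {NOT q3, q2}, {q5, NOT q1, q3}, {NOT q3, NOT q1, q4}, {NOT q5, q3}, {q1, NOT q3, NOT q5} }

UNSATISFIABLE

From the singleton clause (q5), q5 = true.
From the singleton clause (NOT q2), q2 = false.
From the singleton clause (NOT q3), q3 = false.
But (q3) is also a unit clause — contradiction.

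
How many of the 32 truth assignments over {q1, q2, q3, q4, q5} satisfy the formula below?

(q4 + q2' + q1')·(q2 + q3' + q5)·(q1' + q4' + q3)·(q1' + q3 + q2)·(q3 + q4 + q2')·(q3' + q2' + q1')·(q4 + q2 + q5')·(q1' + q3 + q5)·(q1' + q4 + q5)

There are 2^5 = 32 truth assignments over (q1, q2, q3, q4, q5).
Split on q5. With q5 = 1, the clauses containing q5 are satisfied and q5' drops from the rest; 6 of the 2^4 = 16 assignments to the other variables satisfy what remains.
With q5 = 0, by the same count on the reduced clause set, 5 assignments work.
(One model: q1=F, q2=F, q3=F, q4=F, q5=F.)
Total: 6 + 5 = 11.

11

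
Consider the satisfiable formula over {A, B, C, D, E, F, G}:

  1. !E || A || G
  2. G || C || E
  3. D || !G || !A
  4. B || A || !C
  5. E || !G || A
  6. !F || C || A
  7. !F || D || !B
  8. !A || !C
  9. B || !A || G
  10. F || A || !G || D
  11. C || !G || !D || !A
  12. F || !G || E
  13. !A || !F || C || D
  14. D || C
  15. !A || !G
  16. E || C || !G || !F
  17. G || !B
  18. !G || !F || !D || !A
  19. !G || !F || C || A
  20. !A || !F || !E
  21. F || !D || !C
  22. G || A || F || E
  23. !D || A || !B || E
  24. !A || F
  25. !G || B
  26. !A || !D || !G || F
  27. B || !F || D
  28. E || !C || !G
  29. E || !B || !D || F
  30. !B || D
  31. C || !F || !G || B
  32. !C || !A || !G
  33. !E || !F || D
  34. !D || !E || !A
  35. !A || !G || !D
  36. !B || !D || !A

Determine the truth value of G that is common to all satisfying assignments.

Suppose G = false.
From the singleton clause (!B), B = false.
From the singleton clause (!A), A = false.
From the singleton clause (!E), E = false.
From the singleton clause (C), C = true.
That conflicts with the unit clause (!C).
So every satisfying assignment has G = True.

True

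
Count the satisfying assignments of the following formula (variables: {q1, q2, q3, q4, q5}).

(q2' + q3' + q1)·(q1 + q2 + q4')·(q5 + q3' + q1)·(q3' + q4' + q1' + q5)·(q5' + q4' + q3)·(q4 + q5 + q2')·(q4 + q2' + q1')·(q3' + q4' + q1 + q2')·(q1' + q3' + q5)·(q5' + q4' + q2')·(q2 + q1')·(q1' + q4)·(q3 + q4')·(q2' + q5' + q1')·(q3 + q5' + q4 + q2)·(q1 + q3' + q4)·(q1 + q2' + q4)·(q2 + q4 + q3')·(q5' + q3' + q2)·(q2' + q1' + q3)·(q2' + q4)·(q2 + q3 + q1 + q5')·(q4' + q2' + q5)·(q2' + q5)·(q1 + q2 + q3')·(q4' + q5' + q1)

There are 2^5 = 32 truth assignments over (q1, q2, q3, q4, q5).
Split on q1. With q1 = 1, the clauses containing q1 are satisfied and q1' drops from the rest; 0 of the 2^4 = 16 assignments to the other variables satisfy what remains.
With q1 = 0, by the same count on the reduced clause set, 1 assignment works.
(One model: q1=F, q2=F, q3=F, q4=F, q5=F.)
Total: 0 + 1 = 1.

1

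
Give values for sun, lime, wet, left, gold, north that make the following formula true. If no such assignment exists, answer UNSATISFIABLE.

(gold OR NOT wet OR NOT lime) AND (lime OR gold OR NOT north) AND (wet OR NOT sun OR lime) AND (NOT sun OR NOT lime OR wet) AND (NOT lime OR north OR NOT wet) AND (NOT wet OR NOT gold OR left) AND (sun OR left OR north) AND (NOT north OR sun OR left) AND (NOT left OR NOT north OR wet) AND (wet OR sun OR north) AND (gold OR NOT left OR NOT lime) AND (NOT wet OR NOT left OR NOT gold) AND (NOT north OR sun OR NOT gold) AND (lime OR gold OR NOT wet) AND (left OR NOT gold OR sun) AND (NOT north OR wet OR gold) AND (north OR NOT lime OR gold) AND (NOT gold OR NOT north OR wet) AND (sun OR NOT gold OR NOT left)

Try gold = true.
Try wet = false.
Unit clause (NOT north) forces north = false.
Unit clause (sun) forces sun = true.
Unit clause (lime) forces lime = true.
That conflicts with the unit clause (NOT lime).
Undo wet and try wet = true.
Unit clause (left) forces left = true.
That conflicts with the unit clause (NOT left).
Neither wet = true nor wet = false works.
Undo gold and try gold = false.
Try wet = false.
Unit clause (NOT north) forces north = false.
Unit clause (sun) forces sun = true.
Unit clause (lime) forces lime = true.
That conflicts with the unit clause (NOT lime).
Undo wet and try wet = true.
Unit clause (NOT lime) forces lime = false.
That conflicts with the unit clause (lime).
Neither wet = true nor wet = false works.
Neither gold = true nor gold = false works.

UNSATISFIABLE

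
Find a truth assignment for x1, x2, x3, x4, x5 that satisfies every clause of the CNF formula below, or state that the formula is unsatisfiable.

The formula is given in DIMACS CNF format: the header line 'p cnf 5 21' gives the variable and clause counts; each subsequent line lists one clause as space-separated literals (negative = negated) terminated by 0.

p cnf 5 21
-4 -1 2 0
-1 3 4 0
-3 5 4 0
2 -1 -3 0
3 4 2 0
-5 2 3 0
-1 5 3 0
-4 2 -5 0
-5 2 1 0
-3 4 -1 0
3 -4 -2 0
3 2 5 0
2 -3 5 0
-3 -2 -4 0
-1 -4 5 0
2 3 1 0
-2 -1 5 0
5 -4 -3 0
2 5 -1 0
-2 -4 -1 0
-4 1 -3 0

Branch on x4: set x4 = False.
Branch on x1: set x1 = False.
Branch on x3: set x3 = False.
From the singleton clause (x2), x2 = True.
All clauses hold; x5 can take either value.

x1: False, x2: True, x3: False, x4: False, x5: False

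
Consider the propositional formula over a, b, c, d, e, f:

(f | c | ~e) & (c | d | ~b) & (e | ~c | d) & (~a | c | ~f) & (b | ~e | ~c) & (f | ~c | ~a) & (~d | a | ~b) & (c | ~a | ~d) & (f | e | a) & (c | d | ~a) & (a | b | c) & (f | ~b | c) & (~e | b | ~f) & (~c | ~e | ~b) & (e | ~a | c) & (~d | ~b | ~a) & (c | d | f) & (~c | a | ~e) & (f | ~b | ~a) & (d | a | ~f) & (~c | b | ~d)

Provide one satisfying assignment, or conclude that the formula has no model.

UNSATISFIABLE

Suppose f = 1.
Suppose a = 0.
From the singleton clause (d), d = 1.
From the singleton clause (~b), b = 0.
From the singleton clause (c), c = 1.
Now (~c) is unsatisfied and unit — conflict.
That branch fails; take a = 1 instead.
From the singleton clause (c), c = 1.
Suppose e = 1.
From the singleton clause (b), b = 1.
Now (~b) is unsatisfied and unit — conflict.
That branch fails; take e = 0 instead.
From the singleton clause (d), d = 1.
From the singleton clause (~b), b = 0.
Now (b) is unsatisfied and unit — conflict.
Either choice for e ends in contradiction.
Either choice for a ends in contradiction.
That branch fails; take f = 0 instead.
Suppose c = 1.
From the singleton clause (~a), a = 0.
From the singleton clause (e), e = 1.
Now (~e) is unsatisfied and unit — conflict.
That branch fails; take c = 0 instead.
From the singleton clause (~e), e = 0.
From the singleton clause (a), a = 1.
Now (~a) is unsatisfied and unit — conflict.
Either choice for c ends in contradiction.
Either choice for f ends in contradiction.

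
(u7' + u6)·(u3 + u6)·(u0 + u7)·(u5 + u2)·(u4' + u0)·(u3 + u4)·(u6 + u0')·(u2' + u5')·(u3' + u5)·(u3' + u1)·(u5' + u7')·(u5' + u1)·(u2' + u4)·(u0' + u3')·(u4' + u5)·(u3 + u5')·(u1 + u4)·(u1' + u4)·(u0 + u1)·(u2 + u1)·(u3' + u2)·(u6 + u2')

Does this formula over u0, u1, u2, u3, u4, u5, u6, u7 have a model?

No, unsatisfiable

Try u7 = 0.
Unit clause (u0) forces u0 = 1.
Unit clause (u6) forces u6 = 1.
Unit clause (u3') forces u3 = 0.
Unit clause (u4) forces u4 = 1.
Unit clause (u5) forces u5 = 1.
But (u5') is also a unit clause — contradiction.
Undo u7 and try u7 = 1.
Unit clause (u6) forces u6 = 1.
Unit clause (u5') forces u5 = 0.
Unit clause (u2) forces u2 = 1.
Unit clause (u3') forces u3 = 0.
Unit clause (u4) forces u4 = 1.
But (u4') is also a unit clause — contradiction.
Either choice for u7 ends in contradiction.
No assignment satisfies every clause.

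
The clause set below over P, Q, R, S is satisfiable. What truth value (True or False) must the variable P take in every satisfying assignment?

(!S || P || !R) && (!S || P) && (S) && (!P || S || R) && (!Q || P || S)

True

Suppose P = false.
Unit clause (!S) forces S = false.
That conflicts with the unit clause (S).
So every satisfying assignment has P = True.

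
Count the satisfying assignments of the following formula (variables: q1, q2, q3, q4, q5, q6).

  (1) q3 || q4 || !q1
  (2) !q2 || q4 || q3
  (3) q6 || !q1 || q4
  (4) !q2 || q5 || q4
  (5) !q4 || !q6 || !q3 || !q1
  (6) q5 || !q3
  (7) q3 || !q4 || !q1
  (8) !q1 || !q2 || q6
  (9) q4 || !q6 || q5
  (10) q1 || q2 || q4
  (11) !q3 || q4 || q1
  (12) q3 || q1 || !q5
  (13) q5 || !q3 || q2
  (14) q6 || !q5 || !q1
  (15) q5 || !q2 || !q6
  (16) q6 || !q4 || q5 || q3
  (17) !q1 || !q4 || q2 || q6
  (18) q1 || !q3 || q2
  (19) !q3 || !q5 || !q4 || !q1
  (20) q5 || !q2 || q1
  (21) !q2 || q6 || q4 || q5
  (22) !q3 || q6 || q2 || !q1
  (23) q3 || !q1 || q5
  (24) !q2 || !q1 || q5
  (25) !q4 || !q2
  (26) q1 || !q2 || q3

There are 2^6 = 64 truth assignments over (q1, q2, q3, q4, q5, q6).
Split on q3. With q3 = true, the clauses containing q3 are satisfied and !q3 drops from the rest; 2 of the 2^5 = 32 assignments to the other variables satisfy what remains.
With q3 = false, by the same count on the reduced clause set, 1 assignment works.
Total: 2 + 1 = 3.

3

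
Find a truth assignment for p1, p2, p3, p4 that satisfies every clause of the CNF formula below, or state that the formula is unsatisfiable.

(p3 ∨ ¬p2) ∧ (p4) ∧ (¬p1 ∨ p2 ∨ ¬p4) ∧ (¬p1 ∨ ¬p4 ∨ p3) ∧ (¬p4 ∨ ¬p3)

p1=False; p2=False; p3=False; p4=True

Unit clause (p4) forces p4 = True.
Unit clause (¬p3) forces p3 = False.
Unit clause (¬p2) forces p2 = False.
Unit clause (¬p1) forces p1 = False.
This assignment satisfies each clause.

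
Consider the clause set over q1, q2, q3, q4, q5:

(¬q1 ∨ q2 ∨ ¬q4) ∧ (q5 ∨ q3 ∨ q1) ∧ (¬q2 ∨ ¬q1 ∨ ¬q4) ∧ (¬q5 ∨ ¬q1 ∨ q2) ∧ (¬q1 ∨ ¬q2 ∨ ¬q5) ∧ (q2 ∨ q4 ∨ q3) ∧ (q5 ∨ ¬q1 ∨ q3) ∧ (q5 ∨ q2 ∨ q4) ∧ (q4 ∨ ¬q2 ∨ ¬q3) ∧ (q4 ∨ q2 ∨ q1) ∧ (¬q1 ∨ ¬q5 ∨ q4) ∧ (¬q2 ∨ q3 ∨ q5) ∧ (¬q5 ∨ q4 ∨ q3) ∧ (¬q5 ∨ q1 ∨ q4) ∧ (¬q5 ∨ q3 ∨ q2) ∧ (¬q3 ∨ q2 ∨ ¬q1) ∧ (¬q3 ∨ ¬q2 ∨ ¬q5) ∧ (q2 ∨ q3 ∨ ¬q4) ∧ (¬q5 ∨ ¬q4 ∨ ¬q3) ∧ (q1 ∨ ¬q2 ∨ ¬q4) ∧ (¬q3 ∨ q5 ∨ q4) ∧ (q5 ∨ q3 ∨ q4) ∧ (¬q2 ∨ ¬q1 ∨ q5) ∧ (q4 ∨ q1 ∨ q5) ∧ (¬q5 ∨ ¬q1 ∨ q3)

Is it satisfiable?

Try q1 = False.
Try q5 = False.
The clause (q3) is unit, so q3 = True.
The clause (q4) is unit, so q4 = True.
The clause (¬q2) is unit, so q2 = False.
All clauses are satisfied.
A satisfying assignment: q1 ↦ False, q2 ↦ False, q3 ↦ True, q4 ↦ True, q5 ↦ False.

Satisfiable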